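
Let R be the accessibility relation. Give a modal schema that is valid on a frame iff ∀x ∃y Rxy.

□r → ◇r

The condition is seriality. The D schema □r → ◇r defines it.
Suppose □r→◇r is valid. At any x set V(r)=W. Then □r at x, so ◇r at x, so x has a successor.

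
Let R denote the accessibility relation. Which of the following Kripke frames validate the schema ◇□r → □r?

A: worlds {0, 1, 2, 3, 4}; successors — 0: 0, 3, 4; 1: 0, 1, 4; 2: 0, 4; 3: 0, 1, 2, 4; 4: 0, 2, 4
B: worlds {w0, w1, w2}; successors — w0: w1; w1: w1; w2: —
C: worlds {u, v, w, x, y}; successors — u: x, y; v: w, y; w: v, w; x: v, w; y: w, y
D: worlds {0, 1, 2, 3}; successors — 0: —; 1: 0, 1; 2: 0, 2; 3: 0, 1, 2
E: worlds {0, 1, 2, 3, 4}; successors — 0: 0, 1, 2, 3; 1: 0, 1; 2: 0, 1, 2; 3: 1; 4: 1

B

This is the axiom for a generalized confluence (Geach) condition; its first-order frame correspondent is ∀x ∀y ∀z ((xRy ∧ xRz) → ∃w (yRw ∧ z = w)).
A: fails — 0R3, 0R3 but no w with 3Rw and 3=w.
B: satisfies the condition.
C: fails — uRx, uRx but no t with xRt and x=t.
D: fails — 1R0, 1R0 but no w with 0Rw and 0=w.
E: fails — 0R1, 0R2 but no w with 1Rw and 2=w.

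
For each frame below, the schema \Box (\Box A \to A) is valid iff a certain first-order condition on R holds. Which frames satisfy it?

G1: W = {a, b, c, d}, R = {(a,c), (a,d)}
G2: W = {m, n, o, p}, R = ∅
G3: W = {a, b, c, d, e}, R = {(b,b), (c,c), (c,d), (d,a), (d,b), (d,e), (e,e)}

Frame correspondent (Sahlqvist): \forall x \forall y (Rxy \to Ryy) — i.e. shift-reflexivity.
G1: fails — Rac but not Rcc.
G2: holds.
G3: fails — Rcd but not Rdd.
Valid on: G2.

G2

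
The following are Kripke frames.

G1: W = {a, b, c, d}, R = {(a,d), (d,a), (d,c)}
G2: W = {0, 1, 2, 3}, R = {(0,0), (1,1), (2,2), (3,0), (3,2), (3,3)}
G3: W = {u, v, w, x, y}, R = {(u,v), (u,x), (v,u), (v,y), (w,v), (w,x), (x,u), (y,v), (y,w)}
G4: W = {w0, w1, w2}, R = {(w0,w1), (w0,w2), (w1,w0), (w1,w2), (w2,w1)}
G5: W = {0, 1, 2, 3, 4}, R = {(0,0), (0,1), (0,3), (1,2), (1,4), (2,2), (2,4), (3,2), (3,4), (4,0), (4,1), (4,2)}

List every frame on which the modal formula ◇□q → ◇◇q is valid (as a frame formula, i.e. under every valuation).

Frame correspondent (Sahlqvist): ∀x ∀y (xRy → ∃w (yRw ∧ xR²w)) — i.e. a generalized confluence (Geach) condition.
G1: fails — dRc but no w with cRw and dR²w.
G2: condition met.
G3: condition met.
G4: condition met.
G5: condition met.

G2, G3, G4, G5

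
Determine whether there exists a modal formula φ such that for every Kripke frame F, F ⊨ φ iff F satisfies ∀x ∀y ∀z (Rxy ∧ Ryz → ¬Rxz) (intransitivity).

No

If a class were modally definable it would be closed under surjective bounded morphisms (Goldblatt–Thomason).
The 5-cycle (worlds w0,w1,w2,w3,w4 with w0→w1→w2→w3→w4→w0) is intransitive. Mapping every world to a single reflexive point • is a surjective bounded morphism; the reflexive point is not intransitive (R••∧R•• but R••).
So the class is not modally definable.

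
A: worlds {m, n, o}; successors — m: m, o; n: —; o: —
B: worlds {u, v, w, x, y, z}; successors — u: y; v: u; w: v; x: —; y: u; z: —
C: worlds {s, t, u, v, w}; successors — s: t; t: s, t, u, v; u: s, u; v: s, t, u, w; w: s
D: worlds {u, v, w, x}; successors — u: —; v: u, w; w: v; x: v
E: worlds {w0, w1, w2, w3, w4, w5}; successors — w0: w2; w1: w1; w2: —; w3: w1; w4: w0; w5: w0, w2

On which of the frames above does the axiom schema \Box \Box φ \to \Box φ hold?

The schema corresponds to density: \forall x \forall y (Rxy \to \exists z (Rxz \wedge Rzy)).
A: ✓.
B: fails — Rvu but no t with Rvt and Rtu.
C: fails — Rvw but no z with Rvz and Rzw.
D: fails — Rvu but no z with Rvz and Rzu.
E: fails — Rw4w0 but no z with Rw4z and Rzw0.

A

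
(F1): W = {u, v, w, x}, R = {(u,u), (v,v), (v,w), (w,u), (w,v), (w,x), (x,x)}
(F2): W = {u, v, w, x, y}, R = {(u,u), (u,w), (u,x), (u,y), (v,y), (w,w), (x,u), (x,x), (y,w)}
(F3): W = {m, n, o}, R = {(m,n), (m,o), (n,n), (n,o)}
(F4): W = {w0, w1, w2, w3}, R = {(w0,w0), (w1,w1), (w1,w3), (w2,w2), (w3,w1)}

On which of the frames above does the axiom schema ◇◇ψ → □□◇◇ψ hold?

(F4)

This is the axiom for a generalized confluence (Geach) condition; its first-order frame correspondent is ∀x ∀y ∀z ((xR²y ∧ xR²z) → ∃w (y = w ∧ zR²w)).
(F1): fails — vR²u, vR²x but no t with u=t and xR²t.
(F2): fails — uR²u, uR²w but no t with u=t and wR²t.
(F3): fails — mR²n, mR²o but no w with n=w and oR²w.
(F4): condition met.
Valid on: (F4).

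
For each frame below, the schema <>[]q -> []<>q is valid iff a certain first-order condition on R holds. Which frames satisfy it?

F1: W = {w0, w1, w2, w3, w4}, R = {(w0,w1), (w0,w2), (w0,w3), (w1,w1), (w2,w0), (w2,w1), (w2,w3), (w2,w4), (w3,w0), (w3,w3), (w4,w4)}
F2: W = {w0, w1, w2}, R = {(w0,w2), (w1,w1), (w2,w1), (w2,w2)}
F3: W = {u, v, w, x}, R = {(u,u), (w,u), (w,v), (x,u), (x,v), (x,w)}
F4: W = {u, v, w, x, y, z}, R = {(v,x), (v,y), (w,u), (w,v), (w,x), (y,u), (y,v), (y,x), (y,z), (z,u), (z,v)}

Frame correspondent (Sahlqvist): forall x forall y forall z (Rxy & Rxz -> exists w (Ryw & Rzw)) — i.e. convergence.
F1: fails — Rw0w1 and Rw0w3 but w1 and w3 have no common successor.
F2: ✓.
F3: fails — Rwu and Rwv but u and v have no common successor.
F4: fails — Rvx and Rvx but x and x have no common successor.

F2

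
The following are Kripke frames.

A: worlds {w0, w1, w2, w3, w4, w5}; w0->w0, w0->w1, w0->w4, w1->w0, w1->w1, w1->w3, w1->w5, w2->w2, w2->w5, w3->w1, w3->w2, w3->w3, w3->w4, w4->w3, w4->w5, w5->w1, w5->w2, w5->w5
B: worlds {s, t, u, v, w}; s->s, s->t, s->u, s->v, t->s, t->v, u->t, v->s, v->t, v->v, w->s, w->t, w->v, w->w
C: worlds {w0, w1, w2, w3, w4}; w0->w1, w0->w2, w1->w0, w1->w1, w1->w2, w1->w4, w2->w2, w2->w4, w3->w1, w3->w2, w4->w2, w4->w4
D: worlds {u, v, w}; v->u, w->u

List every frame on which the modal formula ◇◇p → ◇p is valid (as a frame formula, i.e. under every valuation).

Frame correspondent (Sahlqvist): ∀x ∀y ∀z (Rxy ∧ Ryz → Rxz) — i.e. transitivity.
A: fails — Rw1w5 and Rw5w2 but not Rw1w2.
B: fails — Rtv and Rvt but not Rtt.
C: fails — Rw3w1 and Rw1w0 but not Rw3w0.
D: holds.
Valid on: D.

D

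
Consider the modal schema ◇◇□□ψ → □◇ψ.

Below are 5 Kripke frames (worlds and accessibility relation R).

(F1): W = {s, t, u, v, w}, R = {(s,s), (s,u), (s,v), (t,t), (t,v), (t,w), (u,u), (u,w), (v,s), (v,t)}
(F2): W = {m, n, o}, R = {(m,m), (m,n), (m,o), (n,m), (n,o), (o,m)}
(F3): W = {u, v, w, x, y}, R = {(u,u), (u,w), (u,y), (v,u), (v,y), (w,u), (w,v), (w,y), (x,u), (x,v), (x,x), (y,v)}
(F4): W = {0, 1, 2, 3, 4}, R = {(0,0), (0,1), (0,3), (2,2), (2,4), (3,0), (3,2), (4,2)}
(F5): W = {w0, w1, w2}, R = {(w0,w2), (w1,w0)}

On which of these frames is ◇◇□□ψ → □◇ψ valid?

The schema corresponds to a generalized confluence (Geach) condition: ∀x ∀y ∀z ((xR²y ∧ xRz) → ∃w (yR²w ∧ zRw)).
(F1): fails — sR²u, sRv but no w* with uR²w* and vRw*.
(F2): holds.
(F3): fails — uR²y, uRy but no t with yR²t and yRt.
(F4): fails — 0R²0, 0R1 but no w with 0R²w and 1Rw.
(F5): fails — w1R²w2, w1Rw0 but no w with w2R²w and w0Rw.

(F2)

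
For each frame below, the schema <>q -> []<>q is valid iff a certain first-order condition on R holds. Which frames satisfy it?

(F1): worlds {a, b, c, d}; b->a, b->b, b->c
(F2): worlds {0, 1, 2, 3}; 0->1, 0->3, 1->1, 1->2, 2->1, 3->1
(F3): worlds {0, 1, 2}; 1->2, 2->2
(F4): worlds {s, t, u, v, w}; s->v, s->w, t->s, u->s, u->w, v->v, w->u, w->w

The schema corresponds to the Euclidean property: forall x forall y forall z (Rxy & Rxz -> Ryz).
(F1): fails — Rba and Rba but not Raa.
(F2): fails — R01 and R03 but not R13.
(F3): condition met.
(F4): fails — Rsv and Rsw but not Rvw.

(F3)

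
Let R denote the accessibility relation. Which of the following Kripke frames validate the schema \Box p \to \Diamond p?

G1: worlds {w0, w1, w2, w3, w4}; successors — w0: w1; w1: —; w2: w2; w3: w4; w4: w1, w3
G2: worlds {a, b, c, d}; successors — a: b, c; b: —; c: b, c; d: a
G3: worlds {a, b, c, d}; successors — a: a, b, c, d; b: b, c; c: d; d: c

G3

This is the axiom for seriality; its first-order frame correspondent is \forall x \exists y Rxy.
G1: fails — world w1 has no successor.
G2: fails — world b has no successor.
G3: ✓.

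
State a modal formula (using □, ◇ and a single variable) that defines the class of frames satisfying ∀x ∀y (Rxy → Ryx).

A defining formula is p → □◇p (the B axiom).
Suppose p→□◇p is valid. Take Rxy and set V(p)={x}. Then p at x, so □◇p at x, so ◇p at y, so some z with Ryz has p; z=x, i.e. Ryx.

p → □◇p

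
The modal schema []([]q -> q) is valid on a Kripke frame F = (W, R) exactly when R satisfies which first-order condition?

Suppose □(□q→q) is valid. Take Rxy and set V(q)={w : Ryw}. Then at y, □q holds; since □(□q→q) at x, □q→q at y, so q at y, i.e. Ryy.

Shift-reflexivity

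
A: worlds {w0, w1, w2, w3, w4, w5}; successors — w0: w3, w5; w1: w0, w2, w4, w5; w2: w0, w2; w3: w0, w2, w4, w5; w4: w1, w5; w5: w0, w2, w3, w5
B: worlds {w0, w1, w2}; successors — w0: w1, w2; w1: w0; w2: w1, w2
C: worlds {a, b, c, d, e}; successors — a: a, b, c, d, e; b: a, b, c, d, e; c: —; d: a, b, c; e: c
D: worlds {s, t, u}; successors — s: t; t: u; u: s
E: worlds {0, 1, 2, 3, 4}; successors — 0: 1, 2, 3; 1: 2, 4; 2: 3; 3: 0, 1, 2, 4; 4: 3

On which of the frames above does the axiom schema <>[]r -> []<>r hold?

Frame correspondent (Sahlqvist): forall x forall y forall z (Rxy & Rxz -> exists w (Ryw & Rzw)) — i.e. convergence.
A: fails — Rw1w2 and Rw1w0 but w2 and w0 have no common successor.
B: fails — Rw0w1 and Rw0w2 but w1 and w2 have no common successor.
C: fails — Rab and Rac but b and c have no common successor.
D: satisfies the condition.
E: fails — R02 and R01 but 2 and 1 have no common successor.
Valid on: D.

D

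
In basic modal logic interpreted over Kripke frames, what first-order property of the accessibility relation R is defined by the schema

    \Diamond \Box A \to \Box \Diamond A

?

Suppose ◇□A→□◇A is valid. Take Rxy, Rxz and set V(A)={w : Ryw}. Then □A at y so ◇□A at x, so □◇A at x, so ◇A at z, giving w with Rzw and Ryw.

convergence: \forall x \forall y \forall z (Rxy \wedge Rxz \to \exists w (Ryw \wedge Rzw))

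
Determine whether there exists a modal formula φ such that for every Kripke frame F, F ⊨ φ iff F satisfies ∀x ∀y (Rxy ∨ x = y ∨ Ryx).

Not modally definable

Any modally definable frame class is closed under disjoint unions.
Take 4 disjoint single-world reflexive frames: each is trivially connected, but their disjoint union has 4 worlds with no edge between distinct components, so it is not connected.
Hence connectedness of R is not modally definable.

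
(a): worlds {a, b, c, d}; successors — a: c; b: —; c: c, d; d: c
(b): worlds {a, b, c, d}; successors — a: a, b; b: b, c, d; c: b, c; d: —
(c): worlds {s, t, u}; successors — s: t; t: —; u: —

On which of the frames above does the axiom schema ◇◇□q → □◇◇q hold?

The schema corresponds to a generalized confluence (Geach) condition: ∀x ∀y ∀z ((xR²y ∧ xRz) → ∃w (yRw ∧ zR²w)).
(a): holds.
(b): fails — aR²d, aRa but no w with dRw and aR²w.
(c): holds.
Valid on: (a), (c).

(a), (c)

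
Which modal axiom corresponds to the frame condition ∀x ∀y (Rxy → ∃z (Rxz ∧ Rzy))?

□□r → □r

A defining formula is □□r → □r (the C4 axiom).
Suppose □□r→□r is valid. Take Rxy and set V(r)={w : xR²w}. Then □□r at x, so □r at x, so r at y, i.e. ∃z(Rxz∧Rzy).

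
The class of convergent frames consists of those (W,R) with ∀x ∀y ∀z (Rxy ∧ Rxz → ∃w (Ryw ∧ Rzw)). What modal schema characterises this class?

◇□p → □◇p

A defining formula is ◇□p → □◇p (the .2 axiom).
Suppose ◇□p→□◇p is valid. Take Rxy, Rxz and set V(p)={w : Ryw}. Then □p at y so ◇□p at x, so □◇p at x, so ◇p at z, giving w with Rzw and Ryw.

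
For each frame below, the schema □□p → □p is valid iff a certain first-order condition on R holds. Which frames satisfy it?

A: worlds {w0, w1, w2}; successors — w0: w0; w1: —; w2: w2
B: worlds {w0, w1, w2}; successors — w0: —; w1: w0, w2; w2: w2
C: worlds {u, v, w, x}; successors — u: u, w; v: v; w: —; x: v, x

A, C

This is the axiom for density; its first-order frame correspondent is ∀x ∀y (Rxy → ∃z (Rxz ∧ Rzy)).
A: condition met.
B: fails — Rw1w0 but no z with Rw1z and Rzw0.
C: condition met.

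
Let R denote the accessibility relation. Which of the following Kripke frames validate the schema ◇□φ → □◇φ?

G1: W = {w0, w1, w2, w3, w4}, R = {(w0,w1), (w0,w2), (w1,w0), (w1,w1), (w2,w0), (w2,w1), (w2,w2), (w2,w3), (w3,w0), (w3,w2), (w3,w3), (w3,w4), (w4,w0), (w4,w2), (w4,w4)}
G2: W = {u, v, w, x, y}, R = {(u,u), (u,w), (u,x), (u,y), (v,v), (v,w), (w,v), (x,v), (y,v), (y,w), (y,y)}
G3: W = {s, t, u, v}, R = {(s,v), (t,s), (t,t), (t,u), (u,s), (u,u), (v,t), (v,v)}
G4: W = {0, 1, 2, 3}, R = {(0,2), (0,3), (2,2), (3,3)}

G1

The schema corresponds to convergence: ∀x ∀y ∀z (Rxy ∧ Rxz → ∃w (Ryw ∧ Rzw)).
G1: satisfies the condition.
G2: fails — Ruw and Ruu but w and u have no common successor.
G3: fails — Rts and Rtt but s and t have no common successor.
G4: fails — R03 and R02 but 3 and 2 have no common successor.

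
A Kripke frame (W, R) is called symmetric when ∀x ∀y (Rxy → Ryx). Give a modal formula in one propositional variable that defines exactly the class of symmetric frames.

The condition is symmetry. The B schema p → □◇p defines it.
Suppose p→□◇p is valid. Take Rxy and set V(p)={x}. Then p at x, so □◇p at x, so ◇p at y, so some z with Ryz has p; z=x, i.e. Ryx.

p → □◇p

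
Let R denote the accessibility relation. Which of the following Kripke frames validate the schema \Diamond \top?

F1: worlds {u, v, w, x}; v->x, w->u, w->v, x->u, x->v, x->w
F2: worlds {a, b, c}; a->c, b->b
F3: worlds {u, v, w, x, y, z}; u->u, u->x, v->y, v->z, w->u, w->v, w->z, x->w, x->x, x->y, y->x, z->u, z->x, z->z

F3

This is the axiom for seriality; its first-order frame correspondent is \forall x \exists y Rxy.
F1: fails — world u has no successor.
F2: fails — world c has no successor.
F3: holds.
Valid on: F3.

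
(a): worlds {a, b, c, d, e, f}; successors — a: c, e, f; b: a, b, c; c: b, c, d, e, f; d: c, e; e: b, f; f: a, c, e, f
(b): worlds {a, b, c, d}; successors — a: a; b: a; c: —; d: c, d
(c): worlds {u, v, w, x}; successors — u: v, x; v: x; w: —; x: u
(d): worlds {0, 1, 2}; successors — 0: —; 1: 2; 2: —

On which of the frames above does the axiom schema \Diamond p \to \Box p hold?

(d)

This is the axiom for partial functionality; its first-order frame correspondent is \forall x \forall y \forall z (Rxy \wedge Rxz \to y = z).
(a): fails — a sees both c and e.
(b): fails — d sees both c and d.
(c): fails — u sees both v and x.
(d): ✓.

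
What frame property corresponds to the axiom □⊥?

□⊥ is valid iff no world has any successor (otherwise □⊥ fails at any world with one).
Conversely, on a frame with emptiness of R the schema holds at every world under every valuation.
So the correspondent is emptiness of R.

emptiness of R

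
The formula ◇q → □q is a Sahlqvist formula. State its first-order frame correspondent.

Suppose ◇q→□q is valid. Take Rxy, Rxz and set V(q)={y}. Then ◇q at x, so □q at x, so q at z, i.e. z=y.
Conversely, on a frame with partial functionality the schema holds at every world under every valuation.
So the correspondent is partial functionality.

partial functionality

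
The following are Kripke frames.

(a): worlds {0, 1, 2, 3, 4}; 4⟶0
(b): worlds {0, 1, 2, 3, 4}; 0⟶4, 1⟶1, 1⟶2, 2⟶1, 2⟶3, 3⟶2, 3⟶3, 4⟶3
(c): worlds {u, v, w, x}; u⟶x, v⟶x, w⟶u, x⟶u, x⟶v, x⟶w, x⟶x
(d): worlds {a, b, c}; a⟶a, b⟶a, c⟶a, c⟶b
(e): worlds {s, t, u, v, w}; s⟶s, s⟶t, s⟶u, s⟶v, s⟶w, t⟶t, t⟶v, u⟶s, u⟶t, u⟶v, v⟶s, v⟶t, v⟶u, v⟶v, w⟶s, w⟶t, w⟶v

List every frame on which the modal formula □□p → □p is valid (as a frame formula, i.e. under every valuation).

This is the axiom for density; its first-order frame correspondent is ∀x ∀y (Rxy → ∃z (Rxz ∧ Rzy)).
(a): fails — R40 but no z with R4z and Rz0.
(b): fails — R04 but no z with R0z and Rz4.
(c): fails — Rwu but no z with Rwz and Rzu.
(d): fails — Rcb but no z with Rcz and Rzb.
(e): ✓.
Valid on: (e).

(e)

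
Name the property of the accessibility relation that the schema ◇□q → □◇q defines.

This is the .2 axiom.
Its frame correspondent is convergence — ∀x ∀y ∀z (Rxy ∧ Rxz → ∃w (Ryw ∧ Rzw)).

convergence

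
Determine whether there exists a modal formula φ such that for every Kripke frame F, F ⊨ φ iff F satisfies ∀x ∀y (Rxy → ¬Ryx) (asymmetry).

Any modally definable frame class is closed under surjective bounded morphisms.
The 4-cycle (worlds 0,1,2,3 with 0→1→2→3→0) is asymmetric. Mapping every world to a single reflexive point • is a surjective bounded morphism, and the reflexive point is not asymmetric (R•• but asymmetry requires ¬R••).
So the class is not modally definable.

Not definable by any modal formula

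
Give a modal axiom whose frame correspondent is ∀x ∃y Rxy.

This is seriality; the standard corresponding axiom is D: □ψ → ◇ψ.
Suppose □ψ→◇ψ is valid. At any x set V(ψ)=W. Then □ψ at x, so ◇ψ at x, so x has a successor.

□ψ → ◇ψ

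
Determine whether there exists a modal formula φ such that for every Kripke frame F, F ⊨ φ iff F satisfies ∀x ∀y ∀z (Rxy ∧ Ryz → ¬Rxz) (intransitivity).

No

If a class were modally definable it would be closed under surjective bounded morphisms (Goldblatt–Thomason).
The 5-cycle (worlds w0,w1,w2,w3,w4 with w0→w1→w2→w3→w4→w0) is intransitive. Mapping every world to a single reflexive point • is a surjective bounded morphism; the reflexive point is not intransitive (R••∧R•• but R••).
Hence intransitivity is not modally definable.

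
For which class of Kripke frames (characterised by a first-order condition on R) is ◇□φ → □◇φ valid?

Suppose ◇□φ→□◇φ is valid. Take Rxy, Rxz and set V(φ)={w : Ryw}. Then □φ at y so ◇□φ at x, so □◇φ at x, so ◇φ at z, giving w with Rzw and Ryw.

convergence: ∀x ∀y ∀z (Rxy ∧ Rxz → ∃w (Ryw ∧ Rzw))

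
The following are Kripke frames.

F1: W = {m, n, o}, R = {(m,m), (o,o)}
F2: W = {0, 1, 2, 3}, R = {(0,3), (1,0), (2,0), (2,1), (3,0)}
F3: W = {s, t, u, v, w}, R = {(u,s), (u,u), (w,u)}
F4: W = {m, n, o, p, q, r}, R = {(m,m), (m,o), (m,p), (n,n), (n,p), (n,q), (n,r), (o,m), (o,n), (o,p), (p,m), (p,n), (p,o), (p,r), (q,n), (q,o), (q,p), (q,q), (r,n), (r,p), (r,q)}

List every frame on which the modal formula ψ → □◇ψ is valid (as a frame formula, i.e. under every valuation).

This is the axiom for symmetry; its first-order frame correspondent is ∀x ∀y (Rxy → Ryx).
F1: holds.
F2: fails — R10 but not R01.
F3: fails — Rus but not Rsu.
F4: fails — Ron but not Rno.

F1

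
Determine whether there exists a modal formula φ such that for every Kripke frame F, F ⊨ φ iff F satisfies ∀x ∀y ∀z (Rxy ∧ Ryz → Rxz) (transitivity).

This is a Sahlqvist condition; the 4 axiom □r → □□r defines it.
Suppose □r→□□r is valid. Take Rxy, Ryz and set V(r)={w : Rxw}. Then □r at x, so □□r at x, so □r at y, so r at z, i.e. Rxz.

Yes, by □r → □□r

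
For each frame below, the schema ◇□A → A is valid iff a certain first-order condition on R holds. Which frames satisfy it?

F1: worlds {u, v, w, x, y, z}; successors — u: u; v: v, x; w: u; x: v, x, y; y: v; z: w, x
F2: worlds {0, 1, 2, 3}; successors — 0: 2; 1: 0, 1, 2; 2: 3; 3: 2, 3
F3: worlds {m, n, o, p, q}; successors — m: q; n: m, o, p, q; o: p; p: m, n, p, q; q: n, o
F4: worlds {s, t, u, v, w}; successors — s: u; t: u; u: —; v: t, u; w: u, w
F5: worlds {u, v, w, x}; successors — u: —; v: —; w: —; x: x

F5

The schema corresponds to symmetry: ∀x ∀y (Rxy → Ryx).
F1: fails — Rwu but not Ruw.
F2: fails — R10 but not R01.
F3: fails — Rop but not Rpo.
F4: fails — Rwu but not Ruw.
F5: satisfies the condition.
Valid on: F5.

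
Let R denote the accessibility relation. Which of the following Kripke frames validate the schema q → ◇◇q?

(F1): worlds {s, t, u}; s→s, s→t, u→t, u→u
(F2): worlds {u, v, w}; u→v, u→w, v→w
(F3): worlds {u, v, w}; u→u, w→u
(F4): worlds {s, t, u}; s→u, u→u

This is the axiom for a generalized confluence (Geach) condition; its first-order frame correspondent is ∀x ∃w (x = w ∧ xR²w).
(F1): fails — at t but no w with t=w and tR²w.
(F2): fails — at u but no t with u=t and uR²t.
(F3): fails — at v but no t with v=t and vR²t.
(F4): fails — at s but no w with s=w and sR²w.
Valid on no frame.

none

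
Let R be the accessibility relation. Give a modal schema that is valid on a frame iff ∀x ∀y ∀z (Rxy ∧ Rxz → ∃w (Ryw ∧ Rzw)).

◇□s → □◇s

The condition is convergence. The .2 schema ◇□s → □◇s defines it.
Suppose ◇□s→□◇s is valid. Take Rxy, Rxz and set V(s)={w : Ryw}. Then □s at y so ◇□s at x, so □◇s at x, so ◇s at z, giving w with Rzw and Ryw.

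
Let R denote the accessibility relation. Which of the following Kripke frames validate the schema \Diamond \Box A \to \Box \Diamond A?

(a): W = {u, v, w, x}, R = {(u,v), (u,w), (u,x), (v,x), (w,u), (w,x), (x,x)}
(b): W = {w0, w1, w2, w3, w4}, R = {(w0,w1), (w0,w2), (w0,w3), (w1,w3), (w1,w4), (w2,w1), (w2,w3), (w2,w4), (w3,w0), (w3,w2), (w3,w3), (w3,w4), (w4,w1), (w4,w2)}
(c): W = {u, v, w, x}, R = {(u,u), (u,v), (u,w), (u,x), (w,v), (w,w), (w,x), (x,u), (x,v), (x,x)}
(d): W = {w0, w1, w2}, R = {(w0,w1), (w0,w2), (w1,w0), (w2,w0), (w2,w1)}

The schema corresponds to convergence: \forall x \forall y \forall z (Rxy \wedge Rxz \to \exists w (Ryw \wedge Rzw)).
(a): ✓.
(b): fails — Rw2w4 and Rw2w1 but w4 and w1 have no common successor.
(c): fails — Ruv and Ruv but v and v have no common successor.
(d): fails — Rw2w1 and Rw2w0 but w1 and w0 have no common successor.

(a)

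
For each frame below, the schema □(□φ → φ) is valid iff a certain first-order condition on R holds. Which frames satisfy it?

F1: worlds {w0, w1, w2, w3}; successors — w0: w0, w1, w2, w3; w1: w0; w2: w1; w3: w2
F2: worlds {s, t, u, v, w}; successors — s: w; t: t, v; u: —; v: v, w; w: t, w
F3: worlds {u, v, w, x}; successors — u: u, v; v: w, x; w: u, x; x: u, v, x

The schema corresponds to shift-reflexivity: ∀x ∀y (Rxy → Ryy).
F1: fails — Rw3w2 but not Rw2w2.
F2: satisfies the condition.
F3: fails — Ruv but not Rvv.
Valid on: F2.

F2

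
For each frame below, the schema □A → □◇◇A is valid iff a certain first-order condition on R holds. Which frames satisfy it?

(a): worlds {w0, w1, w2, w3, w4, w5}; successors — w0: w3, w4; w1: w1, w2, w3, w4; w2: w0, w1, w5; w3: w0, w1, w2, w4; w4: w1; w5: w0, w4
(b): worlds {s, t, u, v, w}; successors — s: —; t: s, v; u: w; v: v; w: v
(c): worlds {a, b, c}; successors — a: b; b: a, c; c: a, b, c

(a), (c)

This is the axiom for a generalized confluence (Geach) condition; its first-order frame correspondent is ∀x ∀z (xRz → ∃w (xRw ∧ zR²w)).
(a): ✓.
(b): fails — tRs but no w* with tRw* and sR²w*.
(c): ✓.
Valid on: (a), (c).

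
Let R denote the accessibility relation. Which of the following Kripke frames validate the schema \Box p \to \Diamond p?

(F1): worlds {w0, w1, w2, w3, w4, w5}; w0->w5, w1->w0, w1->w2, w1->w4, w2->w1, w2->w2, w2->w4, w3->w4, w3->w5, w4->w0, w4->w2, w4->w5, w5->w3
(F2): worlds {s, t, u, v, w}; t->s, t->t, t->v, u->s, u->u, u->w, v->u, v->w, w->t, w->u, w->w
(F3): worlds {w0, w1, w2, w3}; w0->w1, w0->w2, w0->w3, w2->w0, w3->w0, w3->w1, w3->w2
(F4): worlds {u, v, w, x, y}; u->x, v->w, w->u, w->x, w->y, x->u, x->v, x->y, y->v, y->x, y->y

The schema corresponds to seriality: \forall x \exists y Rxy.
(F1): ✓.
(F2): fails — world s has no successor.
(F3): fails — world w1 has no successor.
(F4): ✓.

(F1), (F4)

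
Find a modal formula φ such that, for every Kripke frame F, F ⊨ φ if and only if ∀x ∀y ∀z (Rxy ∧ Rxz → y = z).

The condition is partial functionality. The CD schema ◇r → □r defines it.

◇r → □r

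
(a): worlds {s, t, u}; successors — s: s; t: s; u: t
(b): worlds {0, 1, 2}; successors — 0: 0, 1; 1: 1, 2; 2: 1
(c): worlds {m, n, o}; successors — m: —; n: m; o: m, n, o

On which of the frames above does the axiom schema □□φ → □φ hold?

The schema corresponds to density: ∀x ∀y (Rxy → ∃z (Rxz ∧ Rzy)).
(a): fails — Rut but no z with Ruz and Rzt.
(b): satisfies the condition.
(c): fails — Rnm but no z with Rnz and Rzm.

(b)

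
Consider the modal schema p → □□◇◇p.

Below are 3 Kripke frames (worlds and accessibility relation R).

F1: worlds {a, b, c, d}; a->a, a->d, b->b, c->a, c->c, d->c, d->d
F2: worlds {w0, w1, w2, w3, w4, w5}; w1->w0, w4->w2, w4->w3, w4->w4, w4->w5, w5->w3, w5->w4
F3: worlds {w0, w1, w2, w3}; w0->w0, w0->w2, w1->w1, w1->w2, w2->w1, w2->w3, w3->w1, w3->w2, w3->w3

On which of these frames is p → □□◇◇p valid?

F1

Frame correspondent (Sahlqvist): ∀x ∀z (xR²z → ∃w (x = w ∧ zR²w)) — i.e. a generalized confluence (Geach) condition.
F1: satisfies the condition.
F2: fails — w4R²w2 but no w with w4=w and w2R²w.
F3: fails — w0R²w1 but no w with w0=w and w1R²w.
Valid on: F1.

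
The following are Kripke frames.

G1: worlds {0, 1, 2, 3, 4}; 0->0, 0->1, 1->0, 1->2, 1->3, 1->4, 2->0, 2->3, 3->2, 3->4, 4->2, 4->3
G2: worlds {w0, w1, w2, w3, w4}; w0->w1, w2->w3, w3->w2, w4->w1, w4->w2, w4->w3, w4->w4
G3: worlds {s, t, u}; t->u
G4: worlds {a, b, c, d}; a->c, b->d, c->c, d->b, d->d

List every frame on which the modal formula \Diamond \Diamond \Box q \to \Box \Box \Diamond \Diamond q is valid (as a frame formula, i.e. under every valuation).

The schema corresponds to a generalized confluence (Geach) condition: \forall x \forall y \forall z ((x R^2 y \wedge x R^2 z) \to \exists w (yRw \wedge z R^2 w)).
G1: satisfies the condition.
G2: fails — w2R²w2, w2R²w2 but no w with w2Rw and w2R²w.
G3: satisfies the condition.
G4: satisfies the condition.
Valid on: G1, G3, G4.

G1, G3, G4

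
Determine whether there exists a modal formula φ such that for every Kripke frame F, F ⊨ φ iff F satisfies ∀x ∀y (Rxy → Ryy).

Yes — defined by □(□r → r)

The condition is shift-reflexivity. A defining modal formula is □(□r → r).
Suppose □(□r→r) is valid. Take Rxy and set V(r)={w : Ryw}. Then at y, □r holds; since □(□r→r) at x, □r→r at y, so r at y, i.e. Ryy.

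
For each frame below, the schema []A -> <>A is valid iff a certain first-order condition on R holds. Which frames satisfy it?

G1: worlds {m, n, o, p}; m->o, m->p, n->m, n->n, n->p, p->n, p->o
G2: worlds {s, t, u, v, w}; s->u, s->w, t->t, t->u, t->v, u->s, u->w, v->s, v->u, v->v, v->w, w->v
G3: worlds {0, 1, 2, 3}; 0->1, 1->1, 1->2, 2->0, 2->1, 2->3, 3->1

G2, G3

This is the axiom for seriality; its first-order frame correspondent is forall x exists y Rxy.
G1: fails — world o has no successor.
G2: ✓.
G3: ✓.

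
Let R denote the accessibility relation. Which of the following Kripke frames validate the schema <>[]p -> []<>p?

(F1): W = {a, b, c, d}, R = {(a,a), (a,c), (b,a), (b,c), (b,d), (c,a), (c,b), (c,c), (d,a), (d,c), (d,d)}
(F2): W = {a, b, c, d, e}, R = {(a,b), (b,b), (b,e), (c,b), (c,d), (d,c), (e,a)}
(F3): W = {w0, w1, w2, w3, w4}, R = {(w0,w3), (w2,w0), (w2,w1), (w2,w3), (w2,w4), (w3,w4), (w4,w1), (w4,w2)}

The schema corresponds to convergence: forall x forall y forall z (Rxy & Rxz -> exists w (Ryw & Rzw)).
(F1): ✓.
(F2): fails — Rbb and Rbe but b and e have no common successor.
(F3): fails — Rw2w4 and Rw2w1 but w4 and w1 have no common successor.

(F1)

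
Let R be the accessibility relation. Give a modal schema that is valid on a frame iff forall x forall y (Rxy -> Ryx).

q → □◇q

This is symmetry; the standard corresponding axiom is B: q → □◇q.
Suppose q→□◇q is valid. Take Rxy and set V(q)={x}. Then q at x, so □◇q at x, so ◇q at y, so some z with Ryz has q; z=x, i.e. Ryx.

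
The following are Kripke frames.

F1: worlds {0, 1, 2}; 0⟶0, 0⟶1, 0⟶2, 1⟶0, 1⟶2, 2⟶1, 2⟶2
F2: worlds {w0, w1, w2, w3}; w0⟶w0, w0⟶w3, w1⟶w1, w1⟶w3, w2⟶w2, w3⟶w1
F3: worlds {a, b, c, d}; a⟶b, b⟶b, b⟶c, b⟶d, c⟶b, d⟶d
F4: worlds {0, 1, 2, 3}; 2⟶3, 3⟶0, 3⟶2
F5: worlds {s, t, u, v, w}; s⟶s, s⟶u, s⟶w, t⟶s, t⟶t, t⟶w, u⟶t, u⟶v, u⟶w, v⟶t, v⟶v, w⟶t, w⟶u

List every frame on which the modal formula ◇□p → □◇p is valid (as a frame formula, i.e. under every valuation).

Frame correspondent (Sahlqvist): ∀x ∀y ∀z (Rxy ∧ Rxz → ∃w (Ryw ∧ Rzw)) — i.e. convergence.
F1: ✓.
F2: fails — Rw0w0 and Rw0w3 but w0 and w3 have no common successor.
F3: fails — Rbc and Rbd but c and d have no common successor.
F4: fails — R32 and R30 but 2 and 0 have no common successor.
F5: ✓.

F1, F5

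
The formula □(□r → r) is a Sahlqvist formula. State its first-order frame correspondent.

This schema is the T□ axiom.
It corresponds to shift-reflexivity: ∀x ∀y (Rxy → Ryy).

Shift-reflexivity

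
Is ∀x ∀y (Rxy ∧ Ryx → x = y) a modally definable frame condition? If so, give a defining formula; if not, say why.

If a class were modally definable it would be closed under surjective bounded morphisms (Goldblatt–Thomason).
The 6-cycle (worlds s,t,u,v,w,x with s→t→u→v→w→x→s) is antisymmetric. Sending even-indexed worlds to s and odd-indexed worlds to t is a surjective bounded morphism onto the two-world frame with s↔t, which is not antisymmetric.
So no modal formula (or set of formulas) defines exactly the antisymmetric frames.

Not modally definable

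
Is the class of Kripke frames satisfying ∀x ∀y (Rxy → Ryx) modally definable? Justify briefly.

This is a Sahlqvist condition; the B axiom p → □◇p defines it.
Suppose p→□◇p is valid. Take Rxy and set V(p)={x}. Then p at x, so □◇p at x, so ◇p at y, so some z with Ryz has p; z=x, i.e. Ryx.

Definable; p → □◇p defines it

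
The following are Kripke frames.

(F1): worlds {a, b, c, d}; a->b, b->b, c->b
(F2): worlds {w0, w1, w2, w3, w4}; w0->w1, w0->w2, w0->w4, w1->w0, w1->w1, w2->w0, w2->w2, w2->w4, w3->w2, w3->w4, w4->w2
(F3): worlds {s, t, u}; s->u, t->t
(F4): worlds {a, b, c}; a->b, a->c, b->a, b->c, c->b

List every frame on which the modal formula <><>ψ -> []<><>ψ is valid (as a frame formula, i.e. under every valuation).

(F1), (F3)

This is the axiom for a generalized confluence (Geach) condition; its first-order frame correspondent is forall x forall y forall z ((x R^2 y & xRz) -> exists w (y = w & z R^2 w)).
(F1): condition met.
(F2): fails — w0R²w1, w0Rw4 but no w with w1=w and w4R²w.
(F3): condition met.
(F4): fails — aR²a, aRb but no w with a=w and bR²w.
Valid on: (F1), (F3).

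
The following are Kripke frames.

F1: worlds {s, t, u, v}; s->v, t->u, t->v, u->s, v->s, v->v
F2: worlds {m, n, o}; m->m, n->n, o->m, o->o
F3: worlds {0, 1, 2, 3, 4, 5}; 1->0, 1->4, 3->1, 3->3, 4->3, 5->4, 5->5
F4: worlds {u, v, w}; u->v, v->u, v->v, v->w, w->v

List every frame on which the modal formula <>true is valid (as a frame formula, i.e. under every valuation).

F1, F2, F4

The schema corresponds to seriality: forall x exists y Rxy.
F1: ✓.
F2: ✓.
F3: fails — world 0 has no successor.
F4: ✓.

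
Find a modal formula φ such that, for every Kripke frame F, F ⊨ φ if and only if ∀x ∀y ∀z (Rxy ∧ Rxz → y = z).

◇ψ → □ψ

This is partial functionality; the standard corresponding axiom is CD: ◇ψ → □ψ.
Suppose ◇ψ→□ψ is valid. Take Rxy, Rxz and set V(ψ)={y}. Then ◇ψ at x, so □ψ at x, so ψ at z, i.e. z=y.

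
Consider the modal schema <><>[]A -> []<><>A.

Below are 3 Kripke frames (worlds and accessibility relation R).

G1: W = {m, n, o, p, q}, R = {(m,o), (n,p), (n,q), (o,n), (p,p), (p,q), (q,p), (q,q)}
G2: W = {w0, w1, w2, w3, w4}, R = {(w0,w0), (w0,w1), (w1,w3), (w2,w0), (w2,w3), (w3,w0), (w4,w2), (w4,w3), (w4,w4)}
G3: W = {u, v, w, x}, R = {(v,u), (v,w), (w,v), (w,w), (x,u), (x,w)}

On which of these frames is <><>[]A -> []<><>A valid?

This is the axiom for a generalized confluence (Geach) condition; its first-order frame correspondent is forall x forall y forall z ((x R^2 y & xRz) -> exists w (yRw & z R^2 w)).
G1: satisfies the condition.
G2: fails — w0R²w1, w0Rw1 but no w with w1Rw and w1R²w.
G3: fails — vR²v, vRu but no t with vRt and uR²t.

G1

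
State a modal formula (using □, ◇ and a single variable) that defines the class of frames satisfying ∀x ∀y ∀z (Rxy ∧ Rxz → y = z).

The condition is partial functionality. The CD schema ◇p → □p defines it.
Suppose ◇p→□p is valid. Take Rxy, Rxz and set V(p)={y}. Then ◇p at x, so □p at x, so p at z, i.e. z=y.

◇p → □p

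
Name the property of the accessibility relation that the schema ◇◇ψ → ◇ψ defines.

transitivity

This is frame-equivalent to □ψ → □□ψ (substitute ¬ψ for ψ and contrapose).
Suppose □ψ→□□ψ is valid. Take Rxy, Ryz and set V(ψ)={w : Rxw}. Then □ψ at x, so □□ψ at x, so □ψ at y, so ψ at z, i.e. Rxz.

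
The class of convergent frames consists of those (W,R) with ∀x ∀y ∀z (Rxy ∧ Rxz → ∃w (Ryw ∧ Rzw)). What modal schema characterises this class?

The condition is convergence. The .2 schema ◇□r → □◇r defines it.
Suppose ◇□r→□◇r is valid. Take Rxy, Rxz and set V(r)={w : Ryw}. Then □r at y so ◇□r at x, so □◇r at x, so ◇r at z, giving w with Rzw and Ryw.

◇□r → □◇r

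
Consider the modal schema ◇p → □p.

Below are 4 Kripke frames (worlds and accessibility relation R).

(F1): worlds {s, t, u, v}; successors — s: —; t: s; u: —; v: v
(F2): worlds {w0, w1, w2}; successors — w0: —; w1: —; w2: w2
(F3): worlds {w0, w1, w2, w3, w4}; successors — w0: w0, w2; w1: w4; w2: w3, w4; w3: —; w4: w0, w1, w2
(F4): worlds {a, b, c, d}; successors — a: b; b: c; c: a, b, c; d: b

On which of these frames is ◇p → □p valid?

Frame correspondent (Sahlqvist): ∀x ∀y ∀z (Rxy ∧ Rxz → y = z) — i.e. partial functionality.
(F1): condition met.
(F2): condition met.
(F3): fails — w0 sees both w0 and w2.
(F4): fails — c sees both a and b.

(F1), (F2)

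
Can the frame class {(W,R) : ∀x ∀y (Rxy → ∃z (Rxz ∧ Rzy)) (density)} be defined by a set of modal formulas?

Yes — defined by □□q → □q

Yes: it is density, defined by the C4 schema □□q → □q.
Suppose □□q→□q is valid. Take Rxy and set V(q)={w : xR²w}. Then □□q at x, so □q at x, so q at y, i.e. ∃z(Rxz∧Rzy).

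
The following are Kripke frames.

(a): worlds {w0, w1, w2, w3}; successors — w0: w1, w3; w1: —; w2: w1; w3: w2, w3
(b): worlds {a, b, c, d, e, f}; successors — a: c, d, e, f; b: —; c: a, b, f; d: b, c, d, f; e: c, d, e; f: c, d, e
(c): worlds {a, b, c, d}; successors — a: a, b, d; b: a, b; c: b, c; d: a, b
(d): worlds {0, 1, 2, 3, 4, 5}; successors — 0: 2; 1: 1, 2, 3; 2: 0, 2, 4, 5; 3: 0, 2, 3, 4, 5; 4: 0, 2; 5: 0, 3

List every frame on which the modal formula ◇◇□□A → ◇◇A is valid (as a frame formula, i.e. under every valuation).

This is the axiom for a generalized confluence (Geach) condition; its first-order frame correspondent is ∀x ∀y (xR²y → ∃w (yR²w ∧ xR²w)).
(a): fails — w0R²w2 but no w with w2R²w and w0R²w.
(b): fails — aR²b but no w with bR²w and aR²w.
(c): holds.
(d): holds.
Valid on: (c), (d).

(c), (d)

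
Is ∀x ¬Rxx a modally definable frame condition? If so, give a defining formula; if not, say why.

Not definable by any modal formula

Any modally definable frame class is closed under surjective bounded morphisms.
The 5-cycle (worlds 0,1,2,3,4 with 0→1→2→3→4→0) is irreflexive, and the map sending every world to a single reflexive point • is a surjective bounded morphism (forth: every edge maps to (•,•); back: every world has a successor). So any modal formula valid on the 5-cycle is also valid on the reflexive point, which is not irreflexive.
So no modal formula (or set of formulas) defines exactly the irreflexive frames.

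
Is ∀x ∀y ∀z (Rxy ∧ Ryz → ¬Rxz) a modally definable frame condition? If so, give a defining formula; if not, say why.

No — not modally definable

Any modally definable frame class is closed under surjective bounded morphisms.
The 5-cycle (worlds 0,1,2,3,4 with 0→1→2→3→4→0) is intransitive. Mapping every world to a single reflexive point • is a surjective bounded morphism; the reflexive point is not intransitive (R••∧R•• but R••).
So no modal formula (or set of formulas) defines exactly the intransitive frames.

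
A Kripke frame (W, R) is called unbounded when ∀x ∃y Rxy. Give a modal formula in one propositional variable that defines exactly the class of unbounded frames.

□p → ◇p

This is seriality; the standard corresponding axiom is D: □p → ◇p.
Suppose □p→◇p is valid. At any x set V(p)=W. Then □p at x, so ◇p at x, so x has a successor.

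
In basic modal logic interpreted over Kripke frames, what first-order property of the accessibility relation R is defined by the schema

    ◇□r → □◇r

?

convergence

Suppose ◇□r→□◇r is valid. Take Rxy, Rxz and set V(r)={w : Ryw}. Then □r at y so ◇□r at x, so □◇r at x, so ◇r at z, giving w with Rzw and Ryw.
Conversely, any frame satisfying ∀x ∀y ∀z (Rxy ∧ Rxz → ∃w (Ryw ∧ Rzw)) validates the schema.
Frame condition: ∀x ∀y ∀z (Rxy ∧ Rxz → ∃w (Ryw ∧ Rzw)).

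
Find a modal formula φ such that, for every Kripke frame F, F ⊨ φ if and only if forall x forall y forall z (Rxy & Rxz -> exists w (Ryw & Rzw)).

The condition is convergence. The .2 schema ◇□ψ → □◇ψ defines it.
Suppose ◇□ψ→□◇ψ is valid. Take Rxy, Rxz and set V(ψ)={w : Ryw}. Then □ψ at y so ◇□ψ at x, so □◇ψ at x, so ◇ψ at z, giving w with Rzw and Ryw.

◇□ψ → □◇ψ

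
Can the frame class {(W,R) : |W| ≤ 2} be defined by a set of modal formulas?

Any modally definable frame class is closed under disjoint unions.
Any modal formula valid on each of 3 disjoint one-world frames is valid on their disjoint union (validity is preserved under disjoint unions). Each one-world frame has |W|=1≤2, but the union has |W|=3.
So the class is not modally definable.

No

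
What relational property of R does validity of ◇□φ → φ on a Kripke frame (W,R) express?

symmetry

This is frame-equivalent to φ → □◇φ (substitute ¬φ for φ and contrapose).
Suppose φ→□◇φ is valid. Take Rxy and set V(φ)={x}. Then φ at x, so □◇φ at x, so ◇φ at y, so some z with Ryz has φ; z=x, i.e. Ryx.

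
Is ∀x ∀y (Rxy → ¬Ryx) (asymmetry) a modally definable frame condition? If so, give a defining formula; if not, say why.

Modal frame validity is preserved under surjective bounded morphisms.
The 4-cycle (worlds 0,1,2,3 with 0→1→2→3→0) is asymmetric. Mapping every world to a single reflexive point • is a surjective bounded morphism, and the reflexive point is not asymmetric (R•• but asymmetry requires ¬R••).
So the class is not modally definable.

No — not modally definable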